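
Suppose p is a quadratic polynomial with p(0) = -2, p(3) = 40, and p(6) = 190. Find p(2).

14

Using the Lagrange interpolation formula with nodes 0, 3, 6:
  L_0(x) = (x - 3)(x - 6) / 18
  L_1(x) = x(x - 6) / -9
  L_2(x) = x(x - 3) / 18
Then p(x) = -2·L_0(x) + 40·L_1(x) + 190·L_2(x).
Expanding and collecting terms gives p(x) = 6x^2 - 4x - 2.
Evaluating at x = 2: p(2) = 14.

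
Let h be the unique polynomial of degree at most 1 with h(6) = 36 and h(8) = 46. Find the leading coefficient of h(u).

5

Write h(u) = au + b. Substituting each data point gives a linear system:
  6a + b = 36
  8a + b = 46
Solving the system yields a = 5, b = 6.
So h(u) = 5u + 6.
The leading coefficient is 5.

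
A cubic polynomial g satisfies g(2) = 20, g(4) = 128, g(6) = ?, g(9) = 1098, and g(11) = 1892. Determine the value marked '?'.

The 4 known points determine the degree-3 polynomial uniquely.
Write g(t) = at^3 + bt^2 + ct + d. Substituting each data point gives a linear system:
  8a + 4b + 2c + d = 20
  64a + 16b + 4c + d = 128
  729a + 81b + 9c + d = 1098
  1331a + 121b + 11c + d = 1892
Solving the system yields a = 1, b = 5, c = -4, d = 0.
So g(t) = t³ + 5t² - 4t.
Then g(6) = 372.

372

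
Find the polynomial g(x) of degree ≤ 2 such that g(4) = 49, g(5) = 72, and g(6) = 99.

Write g(x) = ax^2 + bx + c. Substituting each data point gives a linear system:
  16a + 4b + c = 49
  25a + 5b + c = 72
  36a + 6b + c = 99
Solving the system yields a = 2, b = 5, c = -3.
So g(x) = 2x^2 + 5x - 3.
Check: g(5) = 72. ✓

g(x) = 2x^2 + 5x - 3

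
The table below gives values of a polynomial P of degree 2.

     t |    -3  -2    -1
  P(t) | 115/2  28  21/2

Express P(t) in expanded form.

P(t) = 6t^2 + (1/2)t + 5

Write P(t) = at^2 + bt + c. Substituting each data point gives a linear system:
  9a - 3b + c = 115/2
  4a - 2b + c = 28
  a - b + c = 21/2
Solving the system yields a = 6, b = 1/2, c = 5.
So P(t) = 6t^2 + (1/2)t + 5.
Check: P(-3) = 115/2. ✓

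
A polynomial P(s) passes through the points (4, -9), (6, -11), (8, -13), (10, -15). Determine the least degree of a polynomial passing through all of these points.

1

Forward differences of the values at s = 4, 6, 8, 10:
  P  : -9  -11  -13  -15
  Δ  : -2  -2  -2
  Δ^2: 0  0
  Δ^3: 0
The first differences are constant (-2) and nonzero, while all higher differences vanish, so the minimal degree is 1.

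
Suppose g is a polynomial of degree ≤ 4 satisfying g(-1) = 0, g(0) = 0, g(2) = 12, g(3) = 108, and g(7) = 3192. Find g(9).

Using the Lagrange interpolation formula with nodes -1, 0, 2, 3, 7:
  L_0(s) = s(s - 2)(s - 3)(s - 7) / 96
  L_1(s) = (s + 1)(s - 2)(s - 3)(s - 7) / -42
  L_2(s) = (s + 1)s(s - 3)(s - 7) / 30
  L_3(s) = (s + 1)s(s - 2)(s - 7) / -48
  L_4(s) = (s + 1)s(s - 2)(s - 3) / 1120
Then g(s) = 0·L_0(s) + 0·L_1(s) + 12·L_2(s) + 108·L_3(s) + 3192·L_4(s).
Expanding and collecting terms gives g(s) = s^4 + 3s^3 - 4s^2 - 6s.
Evaluating at s = 9: g(9) = 8370.

8370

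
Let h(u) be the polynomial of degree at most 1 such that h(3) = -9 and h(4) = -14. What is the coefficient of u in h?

Write h(u) = au + b. Substituting each data point gives a linear system:
  3a + b = -9
  4a + b = -14
Solving the system yields a = -5, b = 6.
So h(u) = -5u + 6.
The leading coefficient is -5.

-5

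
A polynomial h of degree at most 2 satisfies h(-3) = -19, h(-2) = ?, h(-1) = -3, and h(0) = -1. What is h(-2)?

The 3 known points determine the degree-2 polynomial uniquely.
Write h(s) = as^2 + bs + c. Substituting each data point gives a linear system:
  9a - 3b + c = -19
  a - b + c = -3
  c = -1
Solving the system yields a = -2, b = 0, c = -1.
So h(s) = -2s² - 1.
Then h(-2) = -9.

-9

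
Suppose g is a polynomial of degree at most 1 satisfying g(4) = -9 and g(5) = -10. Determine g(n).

Using the Lagrange interpolation formula with nodes 4, 5:
  L_0(n) = (n - 5) / -1
  L_1(n) = (n - 4) / 1
Then g(n) = -9·L_0(n) - 10·L_1(n).
Expanding and collecting terms gives g(n) = -n - 5.
Check: g(5) = -10. ✓

g(n) = -n - 5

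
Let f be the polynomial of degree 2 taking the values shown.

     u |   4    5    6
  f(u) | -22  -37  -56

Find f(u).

f(u) = -2u^2 + 3u - 2

Using the Lagrange interpolation formula with nodes 4, 5, 6:
  L_0(u) = (u - 5)(u - 6) / 2
  L_1(u) = (u - 4)(u - 6) / -1
  L_2(u) = (u - 4)(u - 5) / 2
Then f(u) = -22·L_0(u) - 37·L_1(u) - 56·L_2(u).
Expanding and collecting terms gives f(u) = -2u² + 3u - 2.
Check: f(5) = -37. ✓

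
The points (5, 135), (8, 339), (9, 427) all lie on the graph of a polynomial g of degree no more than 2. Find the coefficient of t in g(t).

3

Write g(t) = at^2 + bt + c. Substituting each data point gives a linear system:
  25a + 5b + c = 135
  64a + 8b + c = 339
  81a + 9b + c = 427
Solving the system yields a = 5, b = 3, c = -5.
So g(t) = 5t^2 + 3t - 5.
The coefficient of t is 3.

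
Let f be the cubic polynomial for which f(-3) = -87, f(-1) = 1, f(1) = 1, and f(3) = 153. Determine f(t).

f(t) = 5t^3 + 4t^2 - 5t - 3

Write f(t) = at^3 + bt^2 + ct + d. Substituting each data point gives a linear system:
  -27a + 9b - 3c + d = -87
  -a + b - c + d = 1
  a + b + c + d = 1
  27a + 9b + 3c + d = 153
Solving the system yields a = 5, b = 4, c = -5, d = -3.
So f(t) = 5t³ + 4t² - 5t - 3.
Check: f(3) = 153. ✓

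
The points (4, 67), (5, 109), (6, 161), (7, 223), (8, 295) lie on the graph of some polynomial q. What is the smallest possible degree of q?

Forward differences of the values at t = 4, 5, 6, 7, 8:
  q  : 67  109  161  223  295
  Δ  : 42  52  62  72
  Δ^2: 10  10  10
  Δ^3: 0  0
  Δ^4: 0
The second differences are constant (10) and nonzero, while all higher differences vanish, so the minimal degree is 2.

2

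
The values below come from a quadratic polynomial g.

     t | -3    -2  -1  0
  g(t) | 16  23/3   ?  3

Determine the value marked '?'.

On equispaced nodes a degree-2 polynomial has vanishing third forward difference, so
  - g(-3) + 3·g(-2) - 3·g(-1) + g(0) = 0.
Substituting the known values and solving for g(-1):
  -3·g(-1) = -10
  g(-1) = 10/3.

10/3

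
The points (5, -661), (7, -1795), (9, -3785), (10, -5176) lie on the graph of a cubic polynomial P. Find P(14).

Using the Lagrange interpolation formula with nodes 5, 7, 9, 10:
  L_0(n) = (n - 7)(n - 9)(n - 10) / -40
  L_1(n) = (n - 5)(n - 9)(n - 10) / 12
  L_2(n) = (n - 5)(n - 7)(n - 10) / -8
  L_3(n) = (n - 5)(n - 7)(n - 9) / 15
Then P(n) = -661·L_0(n) - 1795·L_1(n) - 3785·L_2(n) - 5176·L_3(n).
Expanding and collecting terms gives P(n) = -5n^3 - 2n^2 + 2n + 4.
Evaluating at n = 14: P(14) = -14080.

-14080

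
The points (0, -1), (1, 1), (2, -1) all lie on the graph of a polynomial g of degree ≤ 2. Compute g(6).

-49

Using the Lagrange interpolation formula with nodes 0, 1, 2:
  L_0(t) = (t - 1)(t - 2) / 2
  L_1(t) = t(t - 2) / -1
  L_2(t) = t(t - 1) / 2
Then g(t) = -1·L_0(t) + 1·L_1(t) - 1·L_2(t).
Expanding and collecting terms gives g(t) = -2t^2 + 4t - 1.
Evaluating at t = 6: g(6) = -49.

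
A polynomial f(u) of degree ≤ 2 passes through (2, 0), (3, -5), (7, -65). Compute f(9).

-119

Write f(u) = au^2 + bu + c. Substituting each data point gives a linear system:
  4a + 2b + c = 0
  9a + 3b + c = -5
  49a + 7b + c = -65
Solving the system yields a = -2, b = 5, c = -2.
So f(u) = -2u^2 + 5u - 2.
Then f(9) = -119.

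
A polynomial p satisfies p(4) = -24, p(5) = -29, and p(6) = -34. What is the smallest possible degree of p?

1

Forward differences of the values at x = 4, 5, 6:
  p  : -24  -29  -34
  Δ  : -5  -5
  Δ^2: 0
The first differences are constant (-5) and nonzero, while all higher differences vanish, so the minimal degree is 1.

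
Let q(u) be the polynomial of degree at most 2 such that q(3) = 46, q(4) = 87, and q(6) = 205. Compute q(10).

585

Using the Lagrange interpolation formula with nodes 3, 4, 6:
  L_0(u) = (u - 4)(u - 6) / 3
  L_1(u) = (u - 3)(u - 6) / -2
  L_2(u) = (u - 3)(u - 4) / 6
Then q(u) = 46·L_0(u) + 87·L_1(u) + 205·L_2(u).
Expanding and collecting terms gives q(u) = 6u² - u - 5.
Evaluating at u = 10: q(10) = 585.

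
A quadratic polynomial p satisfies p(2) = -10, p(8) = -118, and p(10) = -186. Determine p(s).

Write p(s) = as^2 + bs + c. Substituting each data point gives a linear system:
  4a + 2b + c = -10
  64a + 8b + c = -118
  100a + 10b + c = -186
Solving the system yields a = -2, b = 2, c = -6.
So p(s) = -2s^2 + 2s - 6.
Check: p(8) = -118. ✓

p(s) = -2s^2 + 2s - 6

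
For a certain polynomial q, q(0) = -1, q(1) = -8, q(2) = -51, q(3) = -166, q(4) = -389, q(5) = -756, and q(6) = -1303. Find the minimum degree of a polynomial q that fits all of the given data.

3

Forward differences of the values at t = 0, 1, 2, 3, 4, 5, 6:
  q  : -1  -8  -51  -166  -389  -756  -1303
  Δ  : -7  -43  -115  -223  -367  -547
  Δ^2: -36  -72  -108  -144  -180
  Δ^3: -36  -36  -36  -36
  Δ^4: 0  0  0
  Δ^5: 0  0
  Δ^6: 0
The third differences are constant (-36) and nonzero, while all higher differences vanish, so the minimal degree is 3.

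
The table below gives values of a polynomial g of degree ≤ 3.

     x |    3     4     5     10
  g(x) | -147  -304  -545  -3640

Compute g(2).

Using the Lagrange interpolation formula with nodes 3, 4, 5, 10:
  L_0(x) = (x - 4)(x - 5)(x - 10) / -14
  L_1(x) = (x - 3)(x - 5)(x - 10) / 6
  L_2(x) = (x - 3)(x - 4)(x - 10) / -10
  L_3(x) = (x - 3)(x - 4)(x - 5) / 210
Then g(x) = -147·L_0(x) - 304·L_1(x) - 545·L_2(x) - 3640·L_3(x).
Expanding and collecting terms gives g(x) = -3x^3 - 6x^2 - 4x.
Evaluating at x = 2: g(2) = -56.

-56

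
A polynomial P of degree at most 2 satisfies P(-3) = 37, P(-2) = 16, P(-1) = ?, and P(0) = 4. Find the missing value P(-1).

On equispaced nodes a degree-2 polynomial has vanishing third forward difference, so
  - P(-3) + 3·P(-2) - 3·P(-1) + P(0) = 0.
Substituting the known values and solving for P(-1):
  -3·P(-1) = -15
  P(-1) = 5.

5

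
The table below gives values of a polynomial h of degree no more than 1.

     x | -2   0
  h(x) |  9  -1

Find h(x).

h(x) = -5x - 1

Write h(x) = ax + b. Substituting each data point gives a linear system:
  -2a + b = 9
  b = -1
Solving the system yields a = -5, b = -1.
So h(x) = -5x - 1.
Check: h(-2) = 9. ✓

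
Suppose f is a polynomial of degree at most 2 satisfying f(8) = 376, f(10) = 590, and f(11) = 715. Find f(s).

f(s) = 6s^2 - s

Write f(s) = as^2 + bs + c. Substituting each data point gives a linear system:
  64a + 8b + c = 376
  100a + 10b + c = 590
  121a + 11b + c = 715
Solving the system yields a = 6, b = -1, c = 0.
So f(s) = 6s^2 - s.
Check: f(8) = 376. ✓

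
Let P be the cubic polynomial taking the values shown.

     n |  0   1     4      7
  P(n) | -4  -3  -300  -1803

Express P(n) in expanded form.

Write P(n) = an^3 + bn^2 + cn + d. Substituting each data point gives a linear system:
  d = -4
  a + b + c + d = -3
  64a + 16b + 4c + d = -300
  343a + 49b + 7c + d = -1803
Solving the system yields a = -6, b = 5, c = 2, d = -4.
So P(n) = -6n^3 + 5n^2 + 2n - 4.
Check: P(7) = -1803. ✓

P(n) = -6n^3 + 5n^2 + 2n - 4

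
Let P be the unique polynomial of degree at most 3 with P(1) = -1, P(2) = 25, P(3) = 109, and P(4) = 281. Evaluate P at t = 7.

1625

Using the Lagrange interpolation formula with nodes 1, 2, 3, 4:
  L_0(t) = (t - 2)(t - 3)(t - 4) / -6
  L_1(t) = (t - 1)(t - 3)(t - 4) / 2
  L_2(t) = (t - 1)(t - 2)(t - 4) / -2
  L_3(t) = (t - 1)(t - 2)(t - 3) / 6
Then P(t) = -1·L_0(t) + 25·L_1(t) + 109·L_2(t) + 281·L_3(t).
Expanding and collecting terms gives P(t) = 5t³ - t² - 6t + 1.
Evaluating at t = 7: P(7) = 1625.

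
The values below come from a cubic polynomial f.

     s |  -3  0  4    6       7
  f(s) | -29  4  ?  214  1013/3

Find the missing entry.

200/3

The 4 known points determine the degree-3 polynomial uniquely.
Write f(s) = as^3 + bs^2 + cs + d. Substituting each data point gives a linear system:
  -27a + 9b - 3c + d = -29
  d = 4
  216a + 36b + 6c + d = 214
  343a + 49b + 7c + d = 1013/3
Solving the system yields a = 1, b = -1/3, c = 1, d = 4.
So f(s) = s^3 - (1/3)s^2 + s + 4.
Then f(4) = 200/3.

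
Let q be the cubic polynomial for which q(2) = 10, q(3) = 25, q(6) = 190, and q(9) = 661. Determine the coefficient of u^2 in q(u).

Write q(u) = au^3 + bu^2 + cu + d. Substituting each data point gives a linear system:
  8a + 4b + 2c + d = 10
  27a + 9b + 3c + d = 25
  216a + 36b + 6c + d = 190
  729a + 81b + 9c + d = 661
Solving the system yields a = 1, b = -1, c = 1, d = 4.
So q(u) = u^3 - u^2 + u + 4.
The coefficient of u^2 is -1.

-1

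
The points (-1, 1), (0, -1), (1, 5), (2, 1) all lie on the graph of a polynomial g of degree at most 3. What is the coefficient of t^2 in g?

4

Write g(t) = at^3 + bt^2 + ct + d. Substituting each data point gives a linear system:
  -a + b - c + d = 1
  d = -1
  a + b + c + d = 5
  8a + 4b + 2c + d = 1
Solving the system yields a = -3, b = 4, c = 5, d = -1.
So g(t) = -3t^3 + 4t^2 + 5t - 1.
The coefficient of t^2 is 4.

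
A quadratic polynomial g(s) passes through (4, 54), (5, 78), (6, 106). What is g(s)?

g(s) = 2s^2 + 6s - 2

Write g(s) = as^2 + bs + c. Substituting each data point gives a linear system:
  16a + 4b + c = 54
  25a + 5b + c = 78
  36a + 6b + c = 106
Solving the system yields a = 2, b = 6, c = -2.
So g(s) = 2s^2 + 6s - 2.
Check: g(4) = 54. ✓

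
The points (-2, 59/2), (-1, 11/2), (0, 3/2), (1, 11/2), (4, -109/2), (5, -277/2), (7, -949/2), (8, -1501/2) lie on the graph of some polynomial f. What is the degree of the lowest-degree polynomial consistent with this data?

Divided differences on the nodes -2, -1, 0, 1, 4, 5, 7, 8:
  order 0: 59/2  11/2  3/2  11/2  -109/2  -277/2  -949/2  -1501/2
  order 1: -24  -4  4  -20  -84  -168  -276
  order 2: 10  4  -6  -16  -28  -36
  order 3: -2  -2  -2  -2  -2
  order 4: 0  0  0  0
  order 5: 0  0  0
  order 6: 0  0
  order 7: 0
The order-3 divided differences are all -2 (nonzero) and every higher order vanishes, so the data lies on a polynomial of degree exactly 3.

3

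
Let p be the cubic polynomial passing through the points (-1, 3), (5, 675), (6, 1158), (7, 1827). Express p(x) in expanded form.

p(x) = 5x^3 + 3x^2 - 5x

Using the Lagrange interpolation formula with nodes -1, 5, 6, 7:
  L_0(x) = (x - 5)(x - 6)(x - 7) / -336
  L_1(x) = (x + 1)(x - 6)(x - 7) / 12
  L_2(x) = (x + 1)(x - 5)(x - 7) / -7
  L_3(x) = (x + 1)(x - 5)(x - 6) / 16
Then p(x) = 3·L_0(x) + 675·L_1(x) + 1158·L_2(x) + 1827·L_3(x).
Expanding and collecting terms gives p(x) = 5x^3 + 3x^2 - 5x.
Check: p(7) = 1827. ✓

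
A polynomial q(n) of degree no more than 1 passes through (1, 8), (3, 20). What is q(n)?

Write q(n) = an + b. Substituting each data point gives a linear system:
  a + b = 8
  3a + b = 20
Solving the system yields a = 6, b = 2.
So q(n) = 6n + 2.
Check: q(1) = 8. ✓

q(n) = 6n + 2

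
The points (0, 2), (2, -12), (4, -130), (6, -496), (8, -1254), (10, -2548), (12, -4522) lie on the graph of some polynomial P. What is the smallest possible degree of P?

Forward differences of the values at s = 0, 2, 4, 6, 8, 10, 12:
  P  : 2  -12  -130  -496  -1254  -2548  -4522
  Δ  : -14  -118  -366  -758  -1294  -1974
  Δ^2: -104  -248  -392  -536  -680
  Δ^3: -144  -144  -144  -144
  Δ^4: 0  0  0
  Δ^5: 0  0
  Δ^6: 0
The third differences are constant (-144) and nonzero, while all higher differences vanish, so the minimal degree is 3.

3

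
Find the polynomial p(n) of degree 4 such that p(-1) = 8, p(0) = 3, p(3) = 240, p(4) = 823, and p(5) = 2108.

Write p(n) = an^4 + bn^3 + cn^2 + dn + e. Substituting each data point gives a linear system:
  a - b + c - d + e = 8
  e = 3
  81a + 27b + 9c + 3d + e = 240
  256a + 64b + 16c + 4d + e = 823
  625a + 125b + 25c + 5d + e = 2108
Solving the system yields a = 4, b = -3, c = -1, d = 1, e = 3.
So p(n) = 4n⁴ - 3n³ - n² + n + 3.
Check: p(4) = 823. ✓

p(n) = 4n^4 - 3n^3 - n^2 + n + 3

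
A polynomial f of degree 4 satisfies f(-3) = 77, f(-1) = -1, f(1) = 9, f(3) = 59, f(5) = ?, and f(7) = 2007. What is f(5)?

485

On equispaced nodes a degree-4 polynomial has vanishing fifth forward difference, so
  - f(-3) + 5·f(-1) - 10·f(1) + 10·f(3) - 5·f(5) + f(7) = 0.
Substituting the known values and solving for f(5):
  -5·f(5) = -2425
  f(5) = 485.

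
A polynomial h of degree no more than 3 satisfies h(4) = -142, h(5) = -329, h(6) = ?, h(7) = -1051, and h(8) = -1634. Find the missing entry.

On equispaced nodes a degree-3 polynomial has vanishing fourth forward difference, so
  h(4) - 4·h(5) + 6·h(6) - 4·h(7) + h(8) = 0.
Substituting the known values and solving for h(6):
  6·h(6) = -3744
  h(6) = -624.

-624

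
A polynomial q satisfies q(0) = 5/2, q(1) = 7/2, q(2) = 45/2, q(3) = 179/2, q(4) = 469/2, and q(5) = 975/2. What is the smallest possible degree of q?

3

Forward differences of the values at n = 0, 1, 2, 3, 4, 5:
  q  : 5/2  7/2  45/2  179/2  469/2  975/2
  Δ  : 1  19  67  145  253
  Δ^2: 18  48  78  108
  Δ^3: 30  30  30
  Δ^4: 0  0
  Δ^5: 0
The third differences are constant (30) and nonzero, while all higher differences vanish, so the minimal degree is 3.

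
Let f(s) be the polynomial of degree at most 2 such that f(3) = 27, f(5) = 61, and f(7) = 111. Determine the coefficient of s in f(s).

Write f(s) = as^2 + bs + c. Substituting each data point gives a linear system:
  9a + 3b + c = 27
  25a + 5b + c = 61
  49a + 7b + c = 111
Solving the system yields a = 2, b = 1, c = 6.
So f(s) = 2s^2 + s + 6.
The coefficient of s is 1.

1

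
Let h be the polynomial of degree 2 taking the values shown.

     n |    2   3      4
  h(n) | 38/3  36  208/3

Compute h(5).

Using the Lagrange interpolation formula with nodes 2, 3, 4:
  L_0(n) = (n - 3)(n - 4) / 2
  L_1(n) = (n - 2)(n - 4) / -1
  L_2(n) = (n - 2)(n - 3) / 2
Then h(n) = 38/3·L_0(n) + 36·L_1(n) + 208/3·L_2(n).
Expanding and collecting terms gives h(n) = 5n^2 - (5/3)n - 4.
Evaluating at n = 5: h(5) = 338/3.

338/3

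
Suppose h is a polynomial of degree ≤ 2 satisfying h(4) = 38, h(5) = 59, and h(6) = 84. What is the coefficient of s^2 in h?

Write h(s) = as^2 + bs + c. Substituting each data point gives a linear system:
  16a + 4b + c = 38
  25a + 5b + c = 59
  36a + 6b + c = 84
Solving the system yields a = 2, b = 3, c = -6.
So h(s) = 2s² + 3s - 6.
The leading coefficient is 2.

2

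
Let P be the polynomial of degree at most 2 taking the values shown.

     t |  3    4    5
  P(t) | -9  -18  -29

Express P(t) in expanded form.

Using the Lagrange interpolation formula with nodes 3, 4, 5:
  L_0(t) = (t - 4)(t - 5) / 2
  L_1(t) = (t - 3)(t - 5) / -1
  L_2(t) = (t - 3)(t - 4) / 2
Then P(t) = -9·L_0(t) - 18·L_1(t) - 29·L_2(t).
Expanding and collecting terms gives P(t) = -t^2 - 2t + 6.
Check: P(5) = -29. ✓

P(t) = -t^2 - 2t + 6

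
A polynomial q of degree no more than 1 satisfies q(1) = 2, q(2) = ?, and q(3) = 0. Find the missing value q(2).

1

The 2 known points determine the degree-1 polynomial uniquely.
Write q(t) = at + b. Substituting each data point gives a linear system:
  a + b = 2
  3a + b = 0
Solving the system yields a = -1, b = 3.
So q(t) = -t + 3.
Then q(2) = 1.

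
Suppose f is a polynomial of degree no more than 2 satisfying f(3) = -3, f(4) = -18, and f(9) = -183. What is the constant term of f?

6

Write f(n) = an^2 + bn + c. Substituting each data point gives a linear system:
  9a + 3b + c = -3
  16a + 4b + c = -18
  81a + 9b + c = -183
Solving the system yields a = -3, b = 6, c = 6.
So f(n) = -3n^2 + 6n + 6.
The constant term is 6.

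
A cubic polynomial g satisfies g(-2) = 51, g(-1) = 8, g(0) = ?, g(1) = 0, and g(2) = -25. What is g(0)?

The 4 known points determine the degree-3 polynomial uniquely.
Write g(t) = at^3 + bt^2 + ct + d. Substituting each data point gives a linear system:
  -8a + 4b - 2c + d = 51
  -a + b - c + d = 8
  a + b + c + d = 0
  8a + 4b + 2c + d = -25
Solving the system yields a = -5, b = 3, c = 1, d = 1.
So g(t) = -5t^3 + 3t^2 + t + 1.
Then g(0) = 1.

1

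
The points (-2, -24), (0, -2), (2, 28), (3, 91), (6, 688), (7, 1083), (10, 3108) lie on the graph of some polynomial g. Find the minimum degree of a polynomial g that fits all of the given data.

Divided differences on the nodes -2, 0, 2, 3, 6, 7, 10:
  order 0: -24  -2  28  91  688  1083  3108
  order 1: 11  15  63  199  395  675
  order 2: 1  16  34  49  70
  order 3: 3  3  3  3
  order 4: 0  0  0
  order 5: 0  0
  order 6: 0
The order-3 divided differences are all 3 (nonzero) and every higher order vanishes, so the data lies on a polynomial of degree exactly 3.

3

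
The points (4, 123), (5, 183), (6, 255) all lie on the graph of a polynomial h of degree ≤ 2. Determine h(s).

h(s) = 6s^2 + 6s + 3

Write h(s) = as^2 + bs + c. Substituting each data point gives a linear system:
  16a + 4b + c = 123
  25a + 5b + c = 183
  36a + 6b + c = 255
Solving the system yields a = 6, b = 6, c = 3.
So h(s) = 6s^2 + 6s + 3.
Check: h(4) = 123. ✓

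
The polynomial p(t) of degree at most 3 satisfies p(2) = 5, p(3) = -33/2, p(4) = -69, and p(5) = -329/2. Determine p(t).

Using the Lagrange interpolation formula with nodes 2, 3, 4, 5:
  L_0(t) = (t - 3)(t - 4)(t - 5) / -6
  L_1(t) = (t - 2)(t - 4)(t - 5) / 2
  L_2(t) = (t - 2)(t - 3)(t - 5) / -2
  L_3(t) = (t - 2)(t - 3)(t - 4) / 6
Then p(t) = 5·L_0(t) - 33/2·L_1(t) - 69·L_2(t) - 329/2·L_3(t).
Expanding and collecting terms gives p(t) = -2t^3 + (5/2)t^2 + 4t + 3.
Check: p(5) = -329/2. ✓

p(t) = -2t^3 + (5/2)t^2 + 4t + 3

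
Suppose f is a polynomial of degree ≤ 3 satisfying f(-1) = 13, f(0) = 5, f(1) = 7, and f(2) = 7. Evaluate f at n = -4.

Write f(n) = an^3 + bn^2 + cn + d. Substituting each data point gives a linear system:
  -a + b - c + d = 13
  d = 5
  a + b + c + d = 7
  8a + 4b + 2c + d = 7
Solving the system yields a = -2, b = 5, c = -1, d = 5.
So f(n) = -2n^3 + 5n^2 - n + 5.
Then f(-4) = 217.

217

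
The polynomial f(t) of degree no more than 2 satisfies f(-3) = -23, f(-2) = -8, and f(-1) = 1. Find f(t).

Using the Lagrange interpolation formula with nodes -3, -2, -1:
  L_0(t) = (t + 2)(t + 1) / 2
  L_1(t) = (t + 3)(t + 1) / -1
  L_2(t) = (t + 3)(t + 2) / 2
Then f(t) = -23·L_0(t) - 8·L_1(t) + 1·L_2(t).
Expanding and collecting terms gives f(t) = -3t^2 + 4.
Check: f(-3) = -23. ✓

f(t) = -3t^2 + 4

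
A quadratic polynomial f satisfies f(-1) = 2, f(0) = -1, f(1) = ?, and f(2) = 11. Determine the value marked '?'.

2

The 3 known points determine the degree-2 polynomial uniquely.
Write f(x) = ax^2 + bx + c. Substituting each data point gives a linear system:
  a - b + c = 2
  c = -1
  4a + 2b + c = 11
Solving the system yields a = 3, b = 0, c = -1.
So f(x) = 3x^2 - 1.
Then f(1) = 2.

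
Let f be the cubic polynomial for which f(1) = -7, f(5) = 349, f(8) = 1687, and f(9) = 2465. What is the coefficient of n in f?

Write f(n) = an^3 + bn^2 + cn + d. Substituting each data point gives a linear system:
  a + b + c + d = -7
  125a + 25b + 5c + d = 349
  512a + 64b + 8c + d = 1687
  729a + 81b + 9c + d = 2465
Solving the system yields a = 4, b = -5, c = -5, d = -1.
So f(n) = 4n^3 - 5n^2 - 5n - 1.
The coefficient of n is -5.

-5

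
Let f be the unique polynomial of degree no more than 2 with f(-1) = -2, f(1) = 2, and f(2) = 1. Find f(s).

Write f(s) = as^2 + bs + c. Substituting each data point gives a linear system:
  a - b + c = -2
  a + b + c = 2
  4a + 2b + c = 1
Solving the system yields a = -1, b = 2, c = 1.
So f(s) = -s² + 2s + 1.
Check: f(-1) = -2. ✓

f(s) = -s^2 + 2s + 1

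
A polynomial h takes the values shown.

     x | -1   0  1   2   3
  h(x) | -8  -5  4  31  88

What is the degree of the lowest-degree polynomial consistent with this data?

Forward differences of the values at x = -1, 0, 1, 2, 3:
  h  : -8  -5  4  31  88
  Δ  : 3  9  27  57
  Δ^2: 6  18  30
  Δ^3: 12  12
  Δ^4: 0
The third differences are constant (12) and nonzero, while all higher differences vanish, so the minimal degree is 3.

3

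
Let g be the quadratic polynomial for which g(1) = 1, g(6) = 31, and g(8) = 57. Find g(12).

133

Write g(x) = ax^2 + bx + c. Substituting each data point gives a linear system:
  a + b + c = 1
  36a + 6b + c = 31
  64a + 8b + c = 57
Solving the system yields a = 1, b = -1, c = 1.
So g(x) = x^2 - x + 1.
Then g(12) = 133.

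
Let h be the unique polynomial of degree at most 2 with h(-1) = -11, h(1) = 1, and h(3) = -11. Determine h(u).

h(u) = -3u^2 + 6u - 2

Using the Lagrange interpolation formula with nodes -1, 1, 3:
  L_0(u) = (u - 1)(u - 3) / 8
  L_1(u) = (u + 1)(u - 3) / -4
  L_2(u) = (u + 1)(u - 1) / 8
Then h(u) = -11·L_0(u) + 1·L_1(u) - 11·L_2(u).
Expanding and collecting terms gives h(u) = -3u^2 + 6u - 2.
Check: h(1) = 1. ✓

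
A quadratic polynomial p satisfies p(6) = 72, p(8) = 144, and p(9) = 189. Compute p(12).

360

Write p(s) = as^2 + bs + c. Substituting each data point gives a linear system:
  36a + 6b + c = 72
  64a + 8b + c = 144
  81a + 9b + c = 189
Solving the system yields a = 3, b = -6, c = 0.
So p(s) = 3s^2 - 6s.
Then p(12) = 360.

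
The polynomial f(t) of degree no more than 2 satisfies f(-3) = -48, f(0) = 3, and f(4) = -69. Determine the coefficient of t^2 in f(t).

-5

Write f(t) = at^2 + bt + c. Substituting each data point gives a linear system:
  9a - 3b + c = -48
  c = 3
  16a + 4b + c = -69
Solving the system yields a = -5, b = 2, c = 3.
So f(t) = -5t^2 + 2t + 3.
The leading coefficient is -5.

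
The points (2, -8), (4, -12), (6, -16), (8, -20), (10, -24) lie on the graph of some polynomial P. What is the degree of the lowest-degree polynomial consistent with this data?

1

Forward differences of the values at x = 2, 4, 6, 8, 10:
  P  : -8  -12  -16  -20  -24
  Δ  : -4  -4  -4  -4
  Δ^2: 0  0  0
  Δ^3: 0  0
  Δ^4: 0
The first differences are constant (-4) and nonzero, while all higher differences vanish, so the minimal degree is 1.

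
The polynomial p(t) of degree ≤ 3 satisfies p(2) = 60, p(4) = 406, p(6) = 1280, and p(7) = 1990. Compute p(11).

Write p(t) = at^3 + bt^2 + ct + d. Substituting each data point gives a linear system:
  8a + 4b + 2c + d = 60
  64a + 16b + 4c + d = 406
  216a + 36b + 6c + d = 1280
  343a + 49b + 7c + d = 1990
Solving the system yields a = 5, b = 6, c = -3, d = 2.
So p(t) = 5t^3 + 6t^2 - 3t + 2.
Then p(11) = 7350.

7350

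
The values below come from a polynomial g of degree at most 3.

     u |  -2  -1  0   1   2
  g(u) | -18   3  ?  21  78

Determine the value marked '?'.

The 4 known points determine the degree-3 polynomial uniquely.
Write g(u) = au^3 + bu^2 + cu + d. Substituting each data point gives a linear system:
  -8a + 4b - 2c + d = -18
  -a + b - c + d = 3
  a + b + c + d = 21
  8a + 4b + 2c + d = 78
Solving the system yields a = 5, b = 6, c = 4, d = 6.
So g(u) = 5u³ + 6u² + 4u + 6.
Then g(0) = 6.

6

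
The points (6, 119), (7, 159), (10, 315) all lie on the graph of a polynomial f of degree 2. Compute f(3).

Write f(n) = an^2 + bn + c. Substituting each data point gives a linear system:
  36a + 6b + c = 119
  49a + 7b + c = 159
  100a + 10b + c = 315
Solving the system yields a = 3, b = 1, c = 5.
So f(n) = 3n^2 + n + 5.
Then f(3) = 35.

35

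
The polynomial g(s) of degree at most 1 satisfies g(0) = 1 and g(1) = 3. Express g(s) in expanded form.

g(s) = 2s + 1

Using the Lagrange interpolation formula with nodes 0, 1:
  L_0(s) = (s - 1) / -1
  L_1(s) = s / 1
Then g(s) = 1·L_0(s) + 3·L_1(s).
Expanding and collecting terms gives g(s) = 2s + 1.
Check: g(1) = 3. ✓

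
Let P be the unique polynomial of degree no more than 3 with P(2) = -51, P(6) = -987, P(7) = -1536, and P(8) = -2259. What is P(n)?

P(n) = -4n^3 - 3n^2 - 2n - 3

Using the Lagrange interpolation formula with nodes 2, 6, 7, 8:
  L_0(n) = (n - 6)(n - 7)(n - 8) / -120
  L_1(n) = (n - 2)(n - 7)(n - 8) / 8
  L_2(n) = (n - 2)(n - 6)(n - 8) / -5
  L_3(n) = (n - 2)(n - 6)(n - 7) / 12
Then P(n) = -51·L_0(n) - 987·L_1(n) - 1536·L_2(n) - 2259·L_3(n).
Expanding and collecting terms gives P(n) = -4n³ - 3n² - 2n - 3.
Check: P(6) = -987. ✓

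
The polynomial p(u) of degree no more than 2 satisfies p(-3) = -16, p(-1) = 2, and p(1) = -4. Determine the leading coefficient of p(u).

Write p(u) = au^2 + bu + c. Substituting each data point gives a linear system:
  9a - 3b + c = -16
  a - b + c = 2
  a + b + c = -4
Solving the system yields a = -3, b = -3, c = 2.
So p(u) = -3u² - 3u + 2.
The leading coefficient is -3.

-3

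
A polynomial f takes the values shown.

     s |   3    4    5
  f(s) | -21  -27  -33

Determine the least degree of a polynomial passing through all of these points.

1

Forward differences of the values at s = 3, 4, 5:
  f  : -21  -27  -33
  Δ  : -6  -6
  Δ^2: 0
The first differences are constant (-6) and nonzero, while all higher differences vanish, so the minimal degree is 1.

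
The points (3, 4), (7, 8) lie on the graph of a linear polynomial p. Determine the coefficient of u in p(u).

Write p(u) = au + b. Substituting each data point gives a linear system:
  3a + b = 4
  7a + b = 8
Solving the system yields a = 1, b = 1.
So p(u) = u + 1.
The leading coefficient is 1.

1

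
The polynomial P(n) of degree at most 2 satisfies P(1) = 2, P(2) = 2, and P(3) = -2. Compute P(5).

Forward differences of the values at n = 1, 2, 3:
  P  : 2  2  -2
  Δ  : 0  -4
  Δ^2: -4
The second differences are constant, confirming degree 2.
Interpolating (Newton forward form) and evaluating at n = 5 gives P(5) = -22.

-22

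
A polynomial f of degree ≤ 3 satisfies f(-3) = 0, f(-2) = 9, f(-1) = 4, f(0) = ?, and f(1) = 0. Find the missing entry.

-3

The 4 known points determine the degree-3 polynomial uniquely.
Write f(s) = as^3 + bs^2 + cs + d. Substituting each data point gives a linear system:
  -27a + 9b - 3c + d = 0
  -8a + 4b - 2c + d = 9
  -a + b - c + d = 4
  a + b + c + d = 0
Solving the system yields a = 2, b = 5, c = -4, d = -3.
So f(s) = 2s³ + 5s² - 4s - 3.
Then f(0) = -3.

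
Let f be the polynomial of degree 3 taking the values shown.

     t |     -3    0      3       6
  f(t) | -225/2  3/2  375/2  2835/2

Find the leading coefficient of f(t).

Write f(t) = at^3 + bt^2 + ct + d. Substituting each data point gives a linear system:
  -27a + 9b - 3c + d = -225/2
  d = 3/2
  27a + 9b + 3c + d = 375/2
  216a + 36b + 6c + d = 2835/2
Solving the system yields a = 6, b = 4, c = -4, d = 3/2.
So f(t) = 6t³ + 4t² - 4t + 3/2.
The leading coefficient is 6.

6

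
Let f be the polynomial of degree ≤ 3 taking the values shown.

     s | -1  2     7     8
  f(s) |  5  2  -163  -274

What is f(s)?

f(s) = -s^3 + 4s^2 - 2s - 2

Write f(s) = as^3 + bs^2 + cs + d. Substituting each data point gives a linear system:
  -a + b - c + d = 5
  8a + 4b + 2c + d = 2
  343a + 49b + 7c + d = -163
  512a + 64b + 8c + d = -274
Solving the system yields a = -1, b = 4, c = -2, d = -2.
So f(s) = -s³ + 4s² - 2s - 2.
Check: f(8) = -274. ✓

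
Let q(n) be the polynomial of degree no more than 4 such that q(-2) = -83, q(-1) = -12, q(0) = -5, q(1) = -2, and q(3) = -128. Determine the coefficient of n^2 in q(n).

1

Write q(n) = an^4 + bn^3 + cn^2 + dn + e. Substituting each data point gives a linear system:
  16a - 8b + 4c - 2d + e = -83
  a - b + c - d + e = -12
  e = -5
  a + b + c + d + e = -2
  81a + 27b + 9c + 3d + e = -128
Solving the system yields a = -3, b = 4, c = 1, d = 1, e = -5.
So q(n) = -3n⁴ + 4n³ + n² + n - 5.
The coefficient of n^2 is 1.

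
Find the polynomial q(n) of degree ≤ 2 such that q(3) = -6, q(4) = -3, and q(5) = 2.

Using the Lagrange interpolation formula with nodes 3, 4, 5:
  L_0(n) = (n - 4)(n - 5) / 2
  L_1(n) = (n - 3)(n - 5) / -1
  L_2(n) = (n - 3)(n - 4) / 2
Then q(n) = -6·L_0(n) - 3·L_1(n) + 2·L_2(n).
Expanding and collecting terms gives q(n) = n² - 4n - 3.
Check: q(3) = -6. ✓

q(n) = n^2 - 4n - 3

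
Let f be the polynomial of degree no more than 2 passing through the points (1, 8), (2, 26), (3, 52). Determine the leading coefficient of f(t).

Write f(t) = at^2 + bt + c. Substituting each data point gives a linear system:
  a + b + c = 8
  4a + 2b + c = 26
  9a + 3b + c = 52
Solving the system yields a = 4, b = 6, c = -2.
So f(t) = 4t^2 + 6t - 2.
The leading coefficient is 4.

4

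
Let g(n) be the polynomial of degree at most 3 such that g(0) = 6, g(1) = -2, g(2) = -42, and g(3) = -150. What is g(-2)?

Using the Lagrange interpolation formula with nodes 0, 1, 2, 3:
  L_0(n) = (n - 1)(n - 2)(n - 3) / -6
  L_1(n) = n(n - 2)(n - 3) / 2
  L_2(n) = n(n - 1)(n - 3) / -2
  L_3(n) = n(n - 1)(n - 2) / 6
Then g(n) = 6·L_0(n) - 2·L_1(n) - 42·L_2(n) - 150·L_3(n).
Expanding and collecting terms gives g(n) = -6n^3 + 2n^2 - 4n + 6.
Evaluating at n = -2: g(-2) = 70.

70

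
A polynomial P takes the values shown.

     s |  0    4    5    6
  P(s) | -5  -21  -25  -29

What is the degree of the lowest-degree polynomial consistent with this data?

Divided differences on the nodes 0, 4, 5, 6:
  order 0: -5  -21  -25  -29
  order 1: -4  -4  -4
  order 2: 0  0
  order 3: 0
The order-1 divided differences are all -4 (nonzero) and every higher order vanishes, so the data lies on a polynomial of degree exactly 1.

1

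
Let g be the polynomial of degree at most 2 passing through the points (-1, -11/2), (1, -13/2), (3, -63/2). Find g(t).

Write g(t) = at^2 + bt + c. Substituting each data point gives a linear system:
  a - b + c = -11/2
  a + b + c = -13/2
  9a + 3b + c = -63/2
Solving the system yields a = -3, b = -1/2, c = -3.
So g(t) = -3t^2 - (1/2)t - 3.
Check: g(-1) = -11/2. ✓

g(t) = -3t^2 - (1/2)t - 3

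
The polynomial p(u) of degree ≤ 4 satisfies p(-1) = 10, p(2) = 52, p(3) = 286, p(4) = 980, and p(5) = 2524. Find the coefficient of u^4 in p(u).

Write p(u) = au^4 + bu^3 + cu^2 + du + e. Substituting each data point gives a linear system:
  a - b + c - d + e = 10
  16a + 8b + 4c + 2d + e = 52
  81a + 27b + 9c + 3d + e = 286
  256a + 64b + 16c + 4d + e = 980
  625a + 125b + 25c + 5d + e = 2524
Solving the system yields a = 5, b = -5, c = 0, d = 4, e = 4.
So p(u) = 5u^4 - 5u^3 + 4u + 4.
The leading coefficient is 5.

5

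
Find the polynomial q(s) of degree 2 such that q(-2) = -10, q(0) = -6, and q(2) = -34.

q(s) = -4s^2 - 6s - 6

Write q(s) = as^2 + bs + c. Substituting each data point gives a linear system:
  4a - 2b + c = -10
  c = -6
  4a + 2b + c = -34
Solving the system yields a = -4, b = -6, c = -6.
So q(s) = -4s² - 6s - 6.
Check: q(-2) = -10. ✓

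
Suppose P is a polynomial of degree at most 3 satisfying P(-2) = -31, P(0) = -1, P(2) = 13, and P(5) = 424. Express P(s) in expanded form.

Using the Lagrange interpolation formula with nodes -2, 0, 2, 5:
  L_0(s) = s(s - 2)(s - 5) / -56
  L_1(s) = (s + 2)(s - 2)(s - 5) / 20
  L_2(s) = (s + 2)s(s - 5) / -24
  L_3(s) = (s + 2)s(s - 2) / 105
Then P(s) = -31·L_0(s) - 1·L_1(s) + 13·L_2(s) + 424·L_3(s).
Expanding and collecting terms gives P(s) = 4s^3 - 2s^2 - 5s - 1.
Check: P(0) = -1. ✓

P(s) = 4s^3 - 2s^2 - 5s - 1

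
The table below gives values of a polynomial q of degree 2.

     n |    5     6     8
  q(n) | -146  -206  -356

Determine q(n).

Write q(n) = an^2 + bn + c. Substituting each data point gives a linear system:
  25a + 5b + c = -146
  36a + 6b + c = -206
  64a + 8b + c = -356
Solving the system yields a = -5, b = -5, c = 4.
So q(n) = -5n² - 5n + 4.
Check: q(5) = -146. ✓

q(n) = -5n^2 - 5n + 4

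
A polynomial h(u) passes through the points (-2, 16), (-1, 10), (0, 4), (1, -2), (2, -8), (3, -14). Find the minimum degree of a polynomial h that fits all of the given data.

Forward differences of the values at u = -2, -1, 0, 1, 2, 3:
  h  : 16  10  4  -2  -8  -14
  Δ  : -6  -6  -6  -6  -6
  Δ^2: 0  0  0  0
  Δ^3: 0  0  0
  Δ^4: 0  0
  Δ^5: 0
The first differences are constant (-6) and nonzero, while all higher differences vanish, so the minimal degree is 1.

1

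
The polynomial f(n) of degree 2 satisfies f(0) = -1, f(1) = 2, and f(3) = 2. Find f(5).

Using the Lagrange interpolation formula with nodes 0, 1, 3:
  L_0(n) = (n - 1)(n - 3) / 3
  L_1(n) = n(n - 3) / -2
  L_2(n) = n(n - 1) / 6
Then f(n) = -1·L_0(n) + 2·L_1(n) + 2·L_2(n).
Expanding and collecting terms gives f(n) = -n² + 4n - 1.
Evaluating at n = 5: f(5) = -6.

-6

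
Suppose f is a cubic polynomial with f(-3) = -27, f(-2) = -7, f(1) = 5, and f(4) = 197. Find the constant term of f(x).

-3

Write f(x) = ax^3 + bx^2 + cx + d. Substituting each data point gives a linear system:
  -27a + 9b - 3c + d = -27
  -8a + 4b - 2c + d = -7
  a + b + c + d = 5
  64a + 16b + 4c + d = 197
Solving the system yields a = 2, b = 4, c = 2, d = -3.
So f(x) = 2x^3 + 4x^2 + 2x - 3.
The constant term is -3.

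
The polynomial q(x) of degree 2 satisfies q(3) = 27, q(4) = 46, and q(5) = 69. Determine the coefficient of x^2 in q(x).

Write q(x) = ax^2 + bx + c. Substituting each data point gives a linear system:
  9a + 3b + c = 27
  16a + 4b + c = 46
  25a + 5b + c = 69
Solving the system yields a = 2, b = 5, c = -6.
So q(x) = 2x^2 + 5x - 6.
The leading coefficient is 2.

2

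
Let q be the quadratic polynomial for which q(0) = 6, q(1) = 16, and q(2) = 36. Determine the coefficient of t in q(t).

Write q(t) = at^2 + bt + c. Substituting each data point gives a linear system:
  c = 6
  a + b + c = 16
  4a + 2b + c = 36
Solving the system yields a = 5, b = 5, c = 6.
So q(t) = 5t^2 + 5t + 6.
The coefficient of t is 5.

5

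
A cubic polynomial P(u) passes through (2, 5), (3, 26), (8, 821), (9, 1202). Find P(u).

P(u) = 2u^3 - 3u^2 - 2u + 5

Using the Lagrange interpolation formula with nodes 2, 3, 8, 9:
  L_0(u) = (u - 3)(u - 8)(u - 9) / -42
  L_1(u) = (u - 2)(u - 8)(u - 9) / 30
  L_2(u) = (u - 2)(u - 3)(u - 9) / -30
  L_3(u) = (u - 2)(u - 3)(u - 8) / 42
Then P(u) = 5·L_0(u) + 26·L_1(u) + 821·L_2(u) + 1202·L_3(u).
Expanding and collecting terms gives P(u) = 2u^3 - 3u^2 - 2u + 5.
Check: P(9) = 1202. ✓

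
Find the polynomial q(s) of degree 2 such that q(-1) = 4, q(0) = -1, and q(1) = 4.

q(s) = 5s^2 - 1

Using the Lagrange interpolation formula with nodes -1, 0, 1:
  L_0(s) = s(s - 1) / 2
  L_1(s) = (s + 1)(s - 1) / -1
  L_2(s) = (s + 1)s / 2
Then q(s) = 4·L_0(s) - 1·L_1(s) + 4·L_2(s).
Expanding and collecting terms gives q(s) = 5s^2 - 1.
Check: q(-1) = 4. ✓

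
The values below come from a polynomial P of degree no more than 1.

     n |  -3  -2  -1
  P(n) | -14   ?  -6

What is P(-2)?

-10

The 2 known points determine the degree-1 polynomial uniquely.
Write P(n) = an + b. Substituting each data point gives a linear system:
  -3a + b = -14
  -a + b = -6
Solving the system yields a = 4, b = -2.
So P(n) = 4n - 2.
Then P(-2) = -10.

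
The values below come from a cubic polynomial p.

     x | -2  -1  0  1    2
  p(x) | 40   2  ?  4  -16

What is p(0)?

On equispaced nodes a degree-3 polynomial has vanishing fourth forward difference, so
  p(-2) - 4·p(-1) + 6·p(0) - 4·p(1) + p(2) = 0.
Substituting the known values and solving for p(0):
  6·p(0) = 0
  p(0) = 0.

0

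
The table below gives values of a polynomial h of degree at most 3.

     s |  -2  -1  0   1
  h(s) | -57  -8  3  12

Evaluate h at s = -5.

Write h(s) = as^3 + bs^2 + cs + d. Substituting each data point gives a linear system:
  -8a + 4b - 2c + d = -57
  -a + b - c + d = -8
  d = 3
  a + b + c + d = 12
Solving the system yields a = 6, b = -1, c = 4, d = 3.
So h(s) = 6s^3 - s^2 + 4s + 3.
Then h(-5) = -792.

-792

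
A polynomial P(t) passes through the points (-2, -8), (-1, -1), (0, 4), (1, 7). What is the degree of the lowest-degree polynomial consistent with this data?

2

Forward differences of the values at t = -2, -1, 0, 1:
  P  : -8  -1  4  7
  Δ  : 7  5  3
  Δ^2: -2  -2
  Δ^3: 0
The second differences are constant (-2) and nonzero, while all higher differences vanish, so the minimal degree is 2.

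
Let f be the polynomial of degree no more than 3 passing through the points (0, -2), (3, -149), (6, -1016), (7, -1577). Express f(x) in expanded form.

Write f(x) = ax^3 + bx^2 + cx + d. Substituting each data point gives a linear system:
  d = -2
  27a + 9b + 3c + d = -149
  216a + 36b + 6c + d = -1016
  343a + 49b + 7c + d = -1577
Solving the system yields a = -4, b = -4, c = -1, d = -2.
So f(x) = -4x³ - 4x² - x - 2.
Check: f(0) = -2. ✓

f(x) = -4x^3 - 4x^2 - x - 2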